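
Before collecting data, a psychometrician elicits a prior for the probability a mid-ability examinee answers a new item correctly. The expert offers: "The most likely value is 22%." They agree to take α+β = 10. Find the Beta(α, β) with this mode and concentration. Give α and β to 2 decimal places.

For α,β > 1 the Beta mode is (α−1)/(α+β−2). With α+β = 10, the mode is (α−1)/8.
Set (α−1)/8 = 0.22 → α = 1 + 0.22·8 = 2.76.
β = 10 − α = 7.24.

α = 2.76, β = 7.24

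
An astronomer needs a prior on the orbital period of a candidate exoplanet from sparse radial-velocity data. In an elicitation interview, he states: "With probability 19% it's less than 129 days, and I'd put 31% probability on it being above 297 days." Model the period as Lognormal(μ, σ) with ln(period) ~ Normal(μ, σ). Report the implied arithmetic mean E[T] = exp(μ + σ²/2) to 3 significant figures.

If T ~ Lognormal(μ,σ) then ln T ~ Normal(μ,σ), so the p-quantile of ln T is μ + z_p·σ.
ln(129) = 4.86 and ln(297) = 5.694; z_{0.19} = -0.8779, z_{0.69} = 0.4959.
σ = (5.694 − 4.86)/(0.4959 − (-0.8779)) = 0.607.
μ = 4.86 − (-0.8779)·0.607 = 5.393.
E[T] = exp(μ + σ²/2) = exp(5.393 + 0.1842) = 264 days.

E[T] ≈ 264 days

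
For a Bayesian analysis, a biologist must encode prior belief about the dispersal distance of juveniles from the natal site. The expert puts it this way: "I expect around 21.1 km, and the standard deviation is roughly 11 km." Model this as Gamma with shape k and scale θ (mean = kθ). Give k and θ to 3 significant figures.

For Gamma(k, scale θ): mean = kθ, variance = kθ², so CV = 1/√k.
CV = SD/mean = 11/21.1 = 0.5213, hence k = 1/CV² = 3.68.
Then θ = mean/k = 21.1/3.68 = 5.73.

k ≈ 3.68, θ ≈ 5.73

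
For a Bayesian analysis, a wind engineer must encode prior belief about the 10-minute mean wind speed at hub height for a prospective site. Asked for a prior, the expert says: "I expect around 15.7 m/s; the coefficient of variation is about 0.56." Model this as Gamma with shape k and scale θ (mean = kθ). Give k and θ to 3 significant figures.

For Gamma(k, scale θ): mean = kθ, variance = kθ², so CV = 1/√k.
CV = 0.56, hence k = 1/CV² = 3.19.
Then θ = mean/k = 15.7/3.19 = 4.92.

k ≈ 3.19, θ ≈ 4.92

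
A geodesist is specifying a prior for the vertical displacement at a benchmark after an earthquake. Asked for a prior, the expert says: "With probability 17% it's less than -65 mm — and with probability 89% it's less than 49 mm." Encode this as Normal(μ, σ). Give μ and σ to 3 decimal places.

μ = -15.119, σ = 52.277

The p-quantile of Normal(μ,σ) is μ + z_p·σ, with z_{0.17} = -0.9542 and z_{0.89} = 1.227.
Eliminate σ: μ = (z₂·x₁ − z₁·x₂)/(z₂ − z₁) = (1.227·-65 − (-0.9542)·49)/2.181 = -15.119.
Then σ = (x₂ − x₁)/(z₂ − z₁) = (49 − -65)/2.181 = 52.277.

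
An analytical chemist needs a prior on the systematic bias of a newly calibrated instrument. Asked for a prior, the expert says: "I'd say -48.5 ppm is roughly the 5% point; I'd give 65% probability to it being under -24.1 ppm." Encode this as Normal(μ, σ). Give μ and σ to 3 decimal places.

μ = -28.731, σ = 12.019

The p-quantile of Normal(μ,σ) is μ + z_p·σ, with z_{0.05} = -1.645 and z_{0.65} = 0.3853.
Eliminate σ: μ = (z₂·x₁ − z₁·x₂)/(z₂ − z₁) = (0.3853·-48.5 − (-1.645)·-24.1)/2.03 = -28.731.
Then σ = (x₂ − x₁)/(z₂ − z₁) = (-24.1 − -48.5)/2.03 = 12.019.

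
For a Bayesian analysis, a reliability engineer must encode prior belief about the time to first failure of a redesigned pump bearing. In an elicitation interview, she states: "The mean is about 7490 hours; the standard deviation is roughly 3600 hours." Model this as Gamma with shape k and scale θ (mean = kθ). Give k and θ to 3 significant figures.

For Gamma(k, scale θ): mean = kθ, variance = kθ², so CV = 1/√k.
CV = SD/mean = 3600/7490 = 0.4806, hence k = 1/CV² = 4.33.
Then θ = mean/k = 7490/4.33 = 1730.

k ≈ 4.33, θ ≈ 1730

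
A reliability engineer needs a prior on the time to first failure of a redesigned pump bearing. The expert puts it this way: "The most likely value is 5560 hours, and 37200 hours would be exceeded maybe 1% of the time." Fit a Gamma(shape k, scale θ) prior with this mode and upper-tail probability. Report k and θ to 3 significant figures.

Gamma(k,θ) with k>1 has mode (k−1)θ, so θ = 5560/(k−1).
Need P(X < 37200) = 0.99 with θ tied to k this way. Start at k = 2, θ = 5560: P(X<37200) ≈ 0.990.
Too high — lower k to spread out. Iterating converges to k ≈ 1.99.
Then θ = 5560/(1.99−1) ≈ 5620.

k ≈ 1.99, θ ≈ 5620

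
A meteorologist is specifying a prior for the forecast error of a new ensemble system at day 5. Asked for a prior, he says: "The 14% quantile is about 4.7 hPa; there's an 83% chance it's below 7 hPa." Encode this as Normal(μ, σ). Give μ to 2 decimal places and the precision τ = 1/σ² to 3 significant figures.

For Normal(μ,σ), the p-quantile is μ + z_p·σ. Here z_{0.14} = -1.08, z_{0.83} = 0.9542.
So 4.7 = μ − 1.08σ and 7 = μ + 0.9542σ.
Subtracting: σ = (7 − 4.7)/(0.9542 − (-1.08)) = 1.13.
Then μ = 4.7 − (-1.08)·1.13 = 5.92.
Precision τ = 1/σ² = 1/1.131² = 0.782.

μ = 5.92, τ = 0.782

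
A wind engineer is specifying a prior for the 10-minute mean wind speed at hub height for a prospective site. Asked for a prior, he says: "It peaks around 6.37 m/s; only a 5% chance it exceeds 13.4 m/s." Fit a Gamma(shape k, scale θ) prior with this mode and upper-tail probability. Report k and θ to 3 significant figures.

Gamma(k,θ) with k>1 has mode (k−1)θ, so θ = 6.37/(k−1).
Need P(X < 13.4) = 0.95 with θ tied to k this way. Start at k = 2, θ = 6.37: P(X<13.4) ≈ 0.621.
Too low — raise k to concentrate. Iterating converges to k ≈ 5.99.
Then θ = 6.37/(5.99−1) ≈ 1.28.

k ≈ 5.99, θ ≈ 1.28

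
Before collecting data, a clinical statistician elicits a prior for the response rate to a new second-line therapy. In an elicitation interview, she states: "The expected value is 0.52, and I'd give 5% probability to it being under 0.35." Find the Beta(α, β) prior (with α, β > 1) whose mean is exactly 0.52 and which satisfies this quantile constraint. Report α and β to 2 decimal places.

α ≈ 11.83, β ≈ 10.92

With mean 0.52 fixed, write α = 0.52s, β = 0.48s where s = α+β.
Need P(θ < 0.35) = 0.05 under Beta(0.52s, 0.48s). Normal approximation: (q−m)/√(m(1−m)/s) ≈ z_{0.05} = -1.64, so s ≈ 0.52·0.48·(-1.64)²/(0.35−0.52)² = 23.4.
At s = 23.4: P(θ<0.35) ≈ 0.048. Adjusting to match 0.05 gives s ≈ 22.76.
So α = 0.52·22.76 ≈ 11.83, β = 0.48·22.76 ≈ 10.92.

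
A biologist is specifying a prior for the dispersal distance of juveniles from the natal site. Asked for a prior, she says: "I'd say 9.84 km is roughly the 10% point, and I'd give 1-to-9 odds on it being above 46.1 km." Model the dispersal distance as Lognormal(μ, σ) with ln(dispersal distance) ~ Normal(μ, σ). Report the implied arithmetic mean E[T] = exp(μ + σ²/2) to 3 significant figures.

E[T] ≈ 25.5 km

If T ~ Lognormal(μ,σ) then ln T ~ Normal(μ,σ), so the p-quantile of ln T is μ + z_p·σ.
ln(9.84) = 2.286 and ln(46.1) = 3.831; z_{0.1} = -1.282, z_{0.9} = 1.282.
σ = (3.831 − 2.286)/(1.282 − (-1.282)) = 0.603.
μ = 2.286 − (-1.282)·0.603 = 3.059.
E[T] = exp(μ + σ²/2) = exp(3.059 + 0.1815) = 25.5 km.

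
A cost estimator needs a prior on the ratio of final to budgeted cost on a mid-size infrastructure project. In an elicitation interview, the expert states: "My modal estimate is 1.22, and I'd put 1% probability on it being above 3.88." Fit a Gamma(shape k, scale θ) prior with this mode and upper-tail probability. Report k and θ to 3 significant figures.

k ≈ 4.32, θ ≈ 0.368

Gamma(k,θ) with k>1 has mode (k−1)θ, so θ = 1.22/(k−1).
Need P(X < 3.88) = 0.99 with θ tied to k this way. Start at k = 2, θ = 1.22: P(X<3.88) ≈ 0.826.
Too low — raise k to concentrate. Iterating converges to k ≈ 4.32.
Then θ = 1.22/(4.32−1) ≈ 0.368.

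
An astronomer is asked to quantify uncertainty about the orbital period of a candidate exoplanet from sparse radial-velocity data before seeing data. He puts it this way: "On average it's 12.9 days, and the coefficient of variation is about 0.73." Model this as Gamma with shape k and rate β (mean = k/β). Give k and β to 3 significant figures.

For Gamma(k, rate β): mean = k/β, variance = k/β², so CV = 1/√k.
CV = 0.73, hence k = 1/CV² = 1.88.
Then β = k/mean = 1.88/12.9 = 0.145.

k ≈ 1.88, β ≈ 0.145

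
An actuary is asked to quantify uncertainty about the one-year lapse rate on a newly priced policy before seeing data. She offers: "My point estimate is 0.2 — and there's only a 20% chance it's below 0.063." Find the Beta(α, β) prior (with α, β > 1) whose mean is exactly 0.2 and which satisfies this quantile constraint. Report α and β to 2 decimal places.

α ≈ 1.16, β ≈ 4.65

With mean 0.2 fixed, write α = 0.2s, β = 0.8s where s = α+β.
Need P(θ < 0.063) = 0.2 under Beta(0.2s, 0.8s). Normal approximation: (q−m)/√(m(1−m)/s) ≈ z_{0.2} = -0.842, so s ≈ 0.2·0.8·(-0.842)²/(0.063−0.2)² = 6.0.
At s = 6.0: P(θ<0.063) ≈ 0.193. Adjusting to match 0.2 gives s ≈ 5.82.
So α = 0.2·5.82 ≈ 1.16, β = 0.8·5.82 ≈ 4.65.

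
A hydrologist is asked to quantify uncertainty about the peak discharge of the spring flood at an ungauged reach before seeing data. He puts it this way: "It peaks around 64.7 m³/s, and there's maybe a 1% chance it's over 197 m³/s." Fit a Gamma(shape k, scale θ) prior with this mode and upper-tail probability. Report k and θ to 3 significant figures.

k ≈ 4.62, θ ≈ 17.9

Gamma(k,θ) with k>1 has mode (k−1)θ, so θ = 64.7/(k−1).
Need P(X < 197) = 0.99 with θ tied to k this way. Start at k = 2, θ = 64.7: P(X<197) ≈ 0.807.
Too low — raise k to concentrate. Iterating converges to k ≈ 4.62.
Then θ = 64.7/(4.62−1) ≈ 17.9.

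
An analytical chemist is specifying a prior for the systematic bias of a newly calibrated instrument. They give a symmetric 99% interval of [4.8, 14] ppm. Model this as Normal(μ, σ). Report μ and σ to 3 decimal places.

A symmetric 99% interval runs μ ± z·σ with z = 2.576.
Half-width = 4.6, so σ = 4.6/2.576 = 1.786.
μ is the interval midpoint, 9.400.

μ = 9.400, σ = 1.786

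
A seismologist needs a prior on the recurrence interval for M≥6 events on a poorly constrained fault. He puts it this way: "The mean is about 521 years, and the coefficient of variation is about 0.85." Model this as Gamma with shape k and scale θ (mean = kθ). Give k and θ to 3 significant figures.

k ≈ 1.38, θ ≈ 376

For Gamma(k, scale θ): mean = kθ, variance = kθ², so CV = 1/√k.
CV = 0.85, hence k = 1/CV² = 1.38.
Then θ = mean/k = 521/1.38 = 376.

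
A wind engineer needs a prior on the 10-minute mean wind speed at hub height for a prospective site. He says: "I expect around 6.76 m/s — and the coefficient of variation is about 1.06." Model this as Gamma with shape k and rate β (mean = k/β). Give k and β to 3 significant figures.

k ≈ 0.89, β ≈ 0.132

For Gamma(k, rate β): mean = k/β, variance = k/β², so CV = 1/√k.
CV = 1.06, hence k = 1/CV² = 0.89.
Then β = k/mean = 0.89/6.76 = 0.132.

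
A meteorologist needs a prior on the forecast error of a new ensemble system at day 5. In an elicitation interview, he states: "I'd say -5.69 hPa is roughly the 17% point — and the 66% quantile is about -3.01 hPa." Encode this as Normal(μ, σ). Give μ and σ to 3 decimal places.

The p-quantile of Normal(μ,σ) is μ + z_p·σ, with z_{0.17} = -0.9542 and z_{0.66} = 0.4125.
Eliminate σ: μ = (z₂·x₁ − z₁·x₂)/(z₂ − z₁) = (0.4125·-5.69 − (-0.9542)·-3.01)/1.367 = -3.819.
Then σ = (x₂ − x₁)/(z₂ − z₁) = (-3.01 − -5.69)/1.367 = 1.961.

μ = -3.819, σ = 1.961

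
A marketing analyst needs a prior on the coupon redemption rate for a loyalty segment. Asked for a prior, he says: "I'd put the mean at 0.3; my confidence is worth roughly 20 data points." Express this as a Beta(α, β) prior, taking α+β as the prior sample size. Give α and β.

α = 6, β = 14

Under the effective-sample-size interpretation, Beta(α, β) has prior mean α/(α+β) and prior sample size α+β.
So α+β = 20 and α/(α+β) = 0.3, giving α = 0.3·20 = 6 and β = 20 − 6 = 14.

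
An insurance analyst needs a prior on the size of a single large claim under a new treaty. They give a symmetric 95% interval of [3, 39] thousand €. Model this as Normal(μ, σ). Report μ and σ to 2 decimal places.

μ = 21.00, σ = 9.18

A symmetric 95% interval runs μ ± z·σ with z = 1.96.
Half-width = 18, so σ = 18/1.96 = 9.18.
μ is the interval midpoint, 21.00.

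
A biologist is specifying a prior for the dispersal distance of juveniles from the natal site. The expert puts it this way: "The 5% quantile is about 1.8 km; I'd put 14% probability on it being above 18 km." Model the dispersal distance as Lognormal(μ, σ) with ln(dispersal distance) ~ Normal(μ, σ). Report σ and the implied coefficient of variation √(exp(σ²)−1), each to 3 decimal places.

If T ~ Lognormal(μ,σ) then ln T ~ Normal(μ,σ), so the p-quantile of ln T is μ + z_p·σ.
ln(1.8) = 0.5878 and ln(18) = 2.89; z_{0.05} = -1.645, z_{0.86} = 1.08.
σ = (2.89 − 0.5878)/(1.08 − (-1.645)) = 0.845.
μ = 0.5878 − (-1.645)·0.845 = 1.978.
CV = √(exp(σ²)−1) = √(exp(0.7139)−1) = 1.021.

σ ≈ 0.845, CV ≈ 1.021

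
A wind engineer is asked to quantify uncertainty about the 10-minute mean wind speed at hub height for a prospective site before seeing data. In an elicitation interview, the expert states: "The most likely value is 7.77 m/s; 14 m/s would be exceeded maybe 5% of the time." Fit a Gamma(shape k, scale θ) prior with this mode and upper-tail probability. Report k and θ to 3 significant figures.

k ≈ 9.04, θ ≈ 0.967

Gamma(k,θ) with k>1 has mode (k−1)θ, so θ = 7.77/(k−1).
Need P(X < 14) = 0.95 with θ tied to k this way. Start at k = 2, θ = 7.77: P(X<14) ≈ 0.538.
Too low — raise k to concentrate. Iterating converges to k ≈ 9.04.
Then θ = 7.77/(9.04−1) ≈ 0.967.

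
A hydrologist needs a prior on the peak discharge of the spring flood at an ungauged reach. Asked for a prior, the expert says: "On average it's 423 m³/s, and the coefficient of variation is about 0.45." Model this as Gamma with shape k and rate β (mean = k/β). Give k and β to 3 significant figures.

For Gamma(k, rate β): mean = k/β, variance = k/β², so CV = 1/√k.
CV = 0.45, hence k = 1/CV² = 4.94.
Then β = k/mean = 4.94/423 = 0.0117.

k ≈ 4.94, β ≈ 0.0117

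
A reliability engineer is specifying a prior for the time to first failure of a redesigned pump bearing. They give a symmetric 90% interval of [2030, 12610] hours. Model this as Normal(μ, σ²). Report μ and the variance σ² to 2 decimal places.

A symmetric 90% interval runs μ ± z·σ with z = 1.645.
Half-width = 5290, so σ = 5290/1.645 = 3216.092 and σ² = 10343245.44.
μ is the interval midpoint, 7320.00.

μ = 7320.00, σ² = 10343245.44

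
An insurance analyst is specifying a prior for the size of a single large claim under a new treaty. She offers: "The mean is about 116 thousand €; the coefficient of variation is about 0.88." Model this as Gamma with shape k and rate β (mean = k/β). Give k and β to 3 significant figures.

For Gamma(k, rate β): mean = k/β, variance = k/β², so CV = 1/√k.
CV = 0.88, hence k = 1/CV² = 1.29.
Then β = k/mean = 1.29/116 = 0.0111.

k ≈ 1.29, β ≈ 0.0111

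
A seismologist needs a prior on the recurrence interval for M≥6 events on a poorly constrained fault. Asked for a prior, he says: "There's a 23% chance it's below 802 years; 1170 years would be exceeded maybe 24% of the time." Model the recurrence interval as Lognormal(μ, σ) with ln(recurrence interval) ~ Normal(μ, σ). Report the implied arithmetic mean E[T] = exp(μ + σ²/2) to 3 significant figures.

E[T] ≈ 1010 years

If T ~ Lognormal(μ,σ) then ln T ~ Normal(μ,σ), so the p-quantile of ln T is μ + z_p·σ.
ln(802) = 6.687 and ln(1170) = 7.065; z_{0.23} = -0.7388, z_{0.76} = 0.7063.
σ = (7.065 − 6.687)/(0.7063 − (-0.7388)) = 0.261.
μ = 6.687 − (-0.7388)·0.261 = 6.880.
E[T] = exp(μ + σ²/2) = exp(6.880 + 0.0341) = 1010 years.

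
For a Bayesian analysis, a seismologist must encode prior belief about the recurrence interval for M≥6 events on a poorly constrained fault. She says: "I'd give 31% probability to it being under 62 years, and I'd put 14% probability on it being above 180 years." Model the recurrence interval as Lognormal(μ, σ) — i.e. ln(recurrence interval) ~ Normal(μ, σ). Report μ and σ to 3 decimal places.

μ ≈ 4.462, σ ≈ 0.676

If T ~ Lognormal(μ,σ) then ln T ~ Normal(μ,σ), so the p-quantile of ln T is μ + z_p·σ.
ln(62) = 4.127 and ln(180) = 5.193; z_{0.31} = -0.4959, z_{0.86} = 1.08.
σ = (5.193 − 4.127)/(1.08 − (-0.4959)) = 0.676.
μ = 4.127 − (-0.4959)·0.676 = 4.462.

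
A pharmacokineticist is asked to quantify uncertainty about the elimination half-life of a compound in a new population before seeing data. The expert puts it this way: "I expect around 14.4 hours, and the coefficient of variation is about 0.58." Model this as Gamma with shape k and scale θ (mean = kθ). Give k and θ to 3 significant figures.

For Gamma(k, scale θ): mean = kθ, variance = kθ², so CV = 1/√k.
CV = 0.58, hence k = 1/CV² = 2.97.
Then θ = mean/k = 14.4/2.97 = 4.84.

k ≈ 2.97, θ ≈ 4.84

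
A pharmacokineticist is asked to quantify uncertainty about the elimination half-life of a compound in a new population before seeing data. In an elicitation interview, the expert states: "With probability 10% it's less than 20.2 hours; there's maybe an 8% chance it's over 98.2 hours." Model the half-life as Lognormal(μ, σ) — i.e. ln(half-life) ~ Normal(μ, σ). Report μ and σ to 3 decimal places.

μ ≈ 3.760, σ ≈ 0.589

If T ~ Lognormal(μ,σ) then ln T ~ Normal(μ,σ), so the p-quantile of ln T is μ + z_p·σ.
ln(20.2) = 3.006 and ln(98.2) = 4.587; z_{0.1} = -1.282, z_{0.92} = 1.405.
σ = (4.587 − 3.006)/(1.405 − (-1.282)) = 0.589.
μ = 3.006 − (-1.282)·0.589 = 3.760.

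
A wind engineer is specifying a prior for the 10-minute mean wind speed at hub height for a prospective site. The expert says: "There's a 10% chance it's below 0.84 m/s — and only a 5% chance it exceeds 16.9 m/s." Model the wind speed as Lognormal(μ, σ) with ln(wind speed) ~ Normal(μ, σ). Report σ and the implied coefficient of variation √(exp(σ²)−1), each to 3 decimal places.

If T ~ Lognormal(μ,σ) then ln T ~ Normal(μ,σ), so the p-quantile of ln T is μ + z_p·σ.
ln(0.84) = -0.1744 and ln(16.9) = 2.827; z_{0.1} = -1.282, z_{0.95} = 1.645.
σ = (2.827 − -0.1744)/(1.645 − (-1.282)) = 1.026.
μ = -0.1744 − (-1.282)·1.026 = 1.140.
CV = √(exp(σ²)−1) = √(exp(1.0521)−1) = 1.365.

σ ≈ 1.026, CV ≈ 1.365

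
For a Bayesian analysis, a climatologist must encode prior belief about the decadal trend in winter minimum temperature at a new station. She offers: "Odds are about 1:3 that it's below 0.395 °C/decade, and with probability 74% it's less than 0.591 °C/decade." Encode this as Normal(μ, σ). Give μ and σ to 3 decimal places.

μ = 0.495, σ = 0.149

The p-quantile of Normal(μ,σ) is μ + z_p·σ, with z_{0.25} = -0.6745 and z_{0.74} = 0.6433.
Eliminate σ: μ = (z₂·x₁ − z₁·x₂)/(z₂ − z₁) = (0.6433·0.395 − (-0.6745)·0.591)/1.318 = 0.495.
Then σ = (x₂ − x₁)/(z₂ − z₁) = (0.591 − 0.395)/1.318 = 0.149.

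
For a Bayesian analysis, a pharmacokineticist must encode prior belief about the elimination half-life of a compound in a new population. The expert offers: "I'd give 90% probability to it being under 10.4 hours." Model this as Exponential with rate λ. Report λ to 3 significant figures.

P(T < 10.4) = 1 − e^(−λ·10.4) = 0.9, so λ = −ln(1−0.9)/10.4 = −ln(0.1)/10.4 = 0.221.

λ ≈ 0.221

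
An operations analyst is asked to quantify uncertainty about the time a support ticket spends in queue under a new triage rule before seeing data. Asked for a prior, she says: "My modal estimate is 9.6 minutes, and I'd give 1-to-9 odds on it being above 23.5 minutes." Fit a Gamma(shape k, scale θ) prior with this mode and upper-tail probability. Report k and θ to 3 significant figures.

k ≈ 3.4, θ ≈ 4

Gamma(k,θ) with k>1 has mode (k−1)θ, so θ = 9.6/(k−1).
Need P(X < 23.5) = 0.9 with θ tied to k this way. Start at k = 2, θ = 9.6: P(X<23.5) ≈ 0.702.
Too low — raise k to concentrate. Iterating converges to k ≈ 3.4.
Then θ = 9.6/(3.4−1) ≈ 4.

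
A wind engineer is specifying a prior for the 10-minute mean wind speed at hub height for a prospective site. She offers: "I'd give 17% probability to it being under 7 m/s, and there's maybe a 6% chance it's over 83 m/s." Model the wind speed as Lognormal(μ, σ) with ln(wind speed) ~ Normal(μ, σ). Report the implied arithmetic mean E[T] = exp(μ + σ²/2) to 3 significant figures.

If T ~ Lognormal(μ,σ) then ln T ~ Normal(μ,σ), so the p-quantile of ln T is μ + z_p·σ.
ln(7) = 1.946 and ln(83) = 4.419; z_{0.17} = -0.9542, z_{0.94} = 1.555.
σ = (4.419 − 1.946)/(1.555 − (-0.9542)) = 0.986.
μ = 1.946 − (-0.9542)·0.986 = 2.886.
E[T] = exp(μ + σ²/2) = exp(2.886 + 0.4858) = 29.1 m/s.

E[T] ≈ 29.1 m/s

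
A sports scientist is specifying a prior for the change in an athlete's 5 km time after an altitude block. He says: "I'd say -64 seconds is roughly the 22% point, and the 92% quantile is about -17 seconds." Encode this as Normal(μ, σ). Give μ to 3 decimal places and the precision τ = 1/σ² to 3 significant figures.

μ = -47.331, τ = 0.00215

For Normal(μ,σ), the p-quantile is μ + z_p·σ. Here z_{0.22} = -0.7722, z_{0.92} = 1.405.
So -64 = μ − 0.7722σ and -17 = μ + 1.405σ.
Subtracting: σ = (-17 − -64)/(1.405 − (-0.7722)) = 21.587.
Then μ = -64 − (-0.7722)·21.587 = -47.331.
Precision τ = 1/σ² = 1/21.59² = 0.00215.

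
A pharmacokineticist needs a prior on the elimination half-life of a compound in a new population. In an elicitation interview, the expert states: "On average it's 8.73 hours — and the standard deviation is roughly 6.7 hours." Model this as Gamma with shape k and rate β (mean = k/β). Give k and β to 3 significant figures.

For Gamma(k, rate β): mean = k/β, variance = k/β², so CV = 1/√k.
CV = SD/mean = 6.7/8.73 = 0.7675, hence k = 1/CV² = 1.7.
Then β = k/mean = 1.7/8.73 = 0.194.

k ≈ 1.7, β ≈ 0.194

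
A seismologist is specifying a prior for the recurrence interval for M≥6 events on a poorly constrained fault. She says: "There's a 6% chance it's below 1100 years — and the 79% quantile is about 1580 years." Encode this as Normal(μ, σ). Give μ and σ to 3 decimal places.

The p-quantile of Normal(μ,σ) is μ + z_p·σ, with z_{0.06} = -1.555 and z_{0.79} = 0.8064.
Eliminate σ: μ = (z₂·x₁ − z₁·x₂)/(z₂ − z₁) = (0.8064·1100 − (-1.555)·1580)/2.361 = 1416.065.
Then σ = (x₂ − x₁)/(z₂ − z₁) = (1580 − 1100)/2.361 = 203.287.

μ = 1416.065, σ = 203.287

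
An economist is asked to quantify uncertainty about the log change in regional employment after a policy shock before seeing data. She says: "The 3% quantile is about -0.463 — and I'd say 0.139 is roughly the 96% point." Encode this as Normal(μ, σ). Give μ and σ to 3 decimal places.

The p-quantile of Normal(μ,σ) is μ + z_p·σ, with z_{0.03} = -1.881 and z_{0.96} = 1.751.
Eliminate σ: μ = (z₂·x₁ − z₁·x₂)/(z₂ − z₁) = (1.751·-0.463 − (-1.881)·0.139)/3.631 = -0.151.
Then σ = (x₂ − x₁)/(z₂ − z₁) = (0.139 − -0.463)/3.631 = 0.166.

μ = -0.151, σ = 0.166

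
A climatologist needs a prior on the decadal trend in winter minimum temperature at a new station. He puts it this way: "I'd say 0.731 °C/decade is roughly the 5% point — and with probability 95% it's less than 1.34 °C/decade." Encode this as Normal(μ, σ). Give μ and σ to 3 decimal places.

The p-quantile of Normal(μ,σ) is μ + z_p·σ, with z_{0.05} = -1.645 and z_{0.95} = 1.645.
Eliminate σ: μ = (z₂·x₁ − z₁·x₂)/(z₂ − z₁) = (1.645·0.731 − (-1.645)·1.34)/3.29 = 1.036.
Then σ = (x₂ − x₁)/(z₂ − z₁) = (1.34 − 0.731)/3.29 = 0.185.

μ = 1.036, σ = 0.185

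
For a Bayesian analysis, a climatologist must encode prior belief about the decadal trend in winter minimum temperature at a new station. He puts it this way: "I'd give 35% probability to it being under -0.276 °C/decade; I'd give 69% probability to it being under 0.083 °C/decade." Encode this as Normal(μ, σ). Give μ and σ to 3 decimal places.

μ = -0.119, σ = 0.407

For Normal(μ,σ), the p-quantile is μ + z_p·σ. Here z_{0.35} = -0.3853, z_{0.69} = 0.4959.
So -0.276 = μ − 0.3853σ and 0.083 = μ + 0.4959σ.
Subtracting: σ = (0.083 − -0.276)/(0.4959 − (-0.3853)) = 0.407.
Then μ = -0.276 − (-0.3853)·0.407 = -0.119.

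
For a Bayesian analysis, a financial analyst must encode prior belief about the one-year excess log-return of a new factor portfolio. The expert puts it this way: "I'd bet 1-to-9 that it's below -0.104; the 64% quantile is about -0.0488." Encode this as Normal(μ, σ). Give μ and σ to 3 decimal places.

μ = -0.061, σ = 0.034

The p-quantile of Normal(μ,σ) is μ + z_p·σ, with z_{0.1} = -1.282 and z_{0.64} = 0.3585.
Eliminate σ: μ = (z₂·x₁ − z₁·x₂)/(z₂ − z₁) = (0.3585·-0.104 − (-1.282)·-0.0488)/1.64 = -0.061.
Then σ = (x₂ − x₁)/(z₂ − z₁) = (-0.0488 − -0.104)/1.64 = 0.034.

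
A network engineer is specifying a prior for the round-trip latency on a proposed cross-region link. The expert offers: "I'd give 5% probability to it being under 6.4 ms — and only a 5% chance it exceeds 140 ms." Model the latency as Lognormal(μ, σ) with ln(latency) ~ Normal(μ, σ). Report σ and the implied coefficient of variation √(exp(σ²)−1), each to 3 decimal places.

σ ≈ 0.938, CV ≈ 1.187

If T ~ Lognormal(μ,σ) then ln T ~ Normal(μ,σ), so the p-quantile of ln T is μ + z_p·σ.
ln(6.4) = 1.856 and ln(140) = 4.942; z_{0.05} = -1.645, z_{0.95} = 1.645.
σ = (4.942 − 1.856)/(1.645 − (-1.645)) = 0.938.
μ = 1.856 − (-1.645)·0.938 = 3.399.
CV = √(exp(σ²)−1) = √(exp(0.8796)−1) = 1.187.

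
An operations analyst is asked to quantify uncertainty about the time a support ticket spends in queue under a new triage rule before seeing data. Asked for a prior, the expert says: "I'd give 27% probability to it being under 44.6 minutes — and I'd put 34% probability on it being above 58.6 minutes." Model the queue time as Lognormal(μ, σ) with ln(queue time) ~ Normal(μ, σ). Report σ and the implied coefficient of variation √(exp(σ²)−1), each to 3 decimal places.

If T ~ Lognormal(μ,σ) then ln T ~ Normal(μ,σ), so the p-quantile of ln T is μ + z_p·σ.
ln(44.6) = 3.798 and ln(58.6) = 4.071; z_{0.27} = -0.6128, z_{0.66} = 0.4125.
σ = (4.071 − 3.798)/(0.4125 − (-0.6128)) = 0.266.
μ = 3.798 − (-0.6128)·0.266 = 3.961.
CV = √(exp(σ²)−1) = √(exp(0.0709)−1) = 0.271.

σ ≈ 0.266, CV ≈ 0.271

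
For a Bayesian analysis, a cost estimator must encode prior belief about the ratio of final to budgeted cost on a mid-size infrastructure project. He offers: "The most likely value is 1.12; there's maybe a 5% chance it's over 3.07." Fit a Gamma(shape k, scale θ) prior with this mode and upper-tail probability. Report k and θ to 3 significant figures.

k ≈ 3.64, θ ≈ 0.424

Gamma(k,θ) with k>1 has mode (k−1)θ, so θ = 1.12/(k−1).
Need P(X < 3.07) = 0.95 with θ tied to k this way. Start at k = 2, θ = 1.12: P(X<3.07) ≈ 0.759.
Too low — raise k to concentrate. Iterating converges to k ≈ 3.64.
Then θ = 1.12/(3.64−1) ≈ 0.424.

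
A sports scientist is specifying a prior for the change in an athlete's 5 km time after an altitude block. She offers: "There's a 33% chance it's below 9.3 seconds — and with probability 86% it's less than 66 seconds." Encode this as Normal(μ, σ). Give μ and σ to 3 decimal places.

μ = 25.707, σ = 37.297

The p-quantile of Normal(μ,σ) is μ + z_p·σ, with z_{0.33} = -0.4399 and z_{0.86} = 1.08.
Eliminate σ: μ = (z₂·x₁ − z₁·x₂)/(z₂ − z₁) = (1.08·9.3 − (-0.4399)·66)/1.52 = 25.707.
Then σ = (x₂ − x₁)/(z₂ − z₁) = (66 − 9.3)/1.52 = 37.297.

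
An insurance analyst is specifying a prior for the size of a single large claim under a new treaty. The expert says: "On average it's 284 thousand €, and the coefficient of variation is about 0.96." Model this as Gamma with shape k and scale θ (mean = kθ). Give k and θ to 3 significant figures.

For Gamma(k, scale θ): mean = kθ, variance = kθ², so CV = 1/√k.
CV = 0.96, hence k = 1/CV² = 1.09.
Then θ = mean/k = 284/1.09 = 262.

k ≈ 1.09, θ ≈ 262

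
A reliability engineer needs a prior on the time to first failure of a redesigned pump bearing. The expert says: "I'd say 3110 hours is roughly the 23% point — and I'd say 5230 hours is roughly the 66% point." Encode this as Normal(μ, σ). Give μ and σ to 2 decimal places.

The p-quantile of Normal(μ,σ) is μ + z_p·σ, with z_{0.23} = -0.7388 and z_{0.66} = 0.4125.
Eliminate σ: μ = (z₂·x₁ − z₁·x₂)/(z₂ − z₁) = (0.4125·3110 − (-0.7388)·5230)/1.151 = 4470.50.
Then σ = (x₂ − x₁)/(z₂ − z₁) = (5230 − 3110)/1.151 = 1841.38.

μ = 4470.50, σ = 1841.38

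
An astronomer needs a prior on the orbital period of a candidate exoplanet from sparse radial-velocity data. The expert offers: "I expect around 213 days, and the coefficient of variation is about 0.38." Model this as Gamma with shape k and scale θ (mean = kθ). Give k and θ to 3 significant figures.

For Gamma(k, scale θ): mean = kθ, variance = kθ², so CV = 1/√k.
CV = 0.38, hence k = 1/CV² = 6.93.
Then θ = mean/k = 213/6.93 = 30.8.

k ≈ 6.93, θ ≈ 30.8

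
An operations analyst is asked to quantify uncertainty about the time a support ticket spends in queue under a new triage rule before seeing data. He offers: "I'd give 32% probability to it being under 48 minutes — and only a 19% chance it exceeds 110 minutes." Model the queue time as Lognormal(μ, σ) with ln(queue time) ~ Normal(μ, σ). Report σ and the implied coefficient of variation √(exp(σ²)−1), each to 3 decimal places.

If T ~ Lognormal(μ,σ) then ln T ~ Normal(μ,σ), so the p-quantile of ln T is μ + z_p·σ.
ln(48) = 3.871 and ln(110) = 4.7; z_{0.32} = -0.4677, z_{0.81} = 0.8779.
σ = (4.7 − 3.871)/(0.8779 − (-0.4677)) = 0.616.
μ = 3.871 − (-0.4677)·0.616 = 4.159.
CV = √(exp(σ²)−1) = √(exp(0.3798)−1) = 0.680.

σ ≈ 0.616, CV ≈ 0.680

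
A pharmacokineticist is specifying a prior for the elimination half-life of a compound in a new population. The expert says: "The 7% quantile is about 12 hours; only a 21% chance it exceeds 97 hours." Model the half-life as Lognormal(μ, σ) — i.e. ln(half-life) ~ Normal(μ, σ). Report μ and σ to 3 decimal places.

μ ≈ 3.836, σ ≈ 0.916

If T ~ Lognormal(μ,σ) then ln T ~ Normal(μ,σ), so the p-quantile of ln T is μ + z_p·σ.
ln(12) = 2.485 and ln(97) = 4.575; z_{0.07} = -1.476, z_{0.79} = 0.8064.
σ = (4.575 − 2.485)/(0.8064 − (-1.476)) = 0.916.
μ = 2.485 − (-1.476)·0.916 = 3.836.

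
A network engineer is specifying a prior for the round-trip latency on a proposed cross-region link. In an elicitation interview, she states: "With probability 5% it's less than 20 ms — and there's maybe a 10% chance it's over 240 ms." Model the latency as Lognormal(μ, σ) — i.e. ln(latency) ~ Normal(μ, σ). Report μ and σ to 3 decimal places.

If T ~ Lognormal(μ,σ) then ln T ~ Normal(μ,σ), so the p-quantile of ln T is μ + z_p·σ.
ln(20) = 2.996 and ln(240) = 5.481; z_{0.05} = -1.645, z_{0.9} = 1.282.
σ = (5.481 − 2.996)/(1.282 − (-1.645)) = 0.849.
μ = 2.996 − (-1.645)·0.849 = 4.392.

μ ≈ 4.392, σ ≈ 0.849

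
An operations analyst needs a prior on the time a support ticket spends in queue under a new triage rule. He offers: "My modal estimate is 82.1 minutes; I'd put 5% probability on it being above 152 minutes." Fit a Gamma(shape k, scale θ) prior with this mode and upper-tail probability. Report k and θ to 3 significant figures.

k ≈ 8.34, θ ≈ 11.2

Gamma(k,θ) with k>1 has mode (k−1)θ, so θ = 82.1/(k−1).
Need P(X < 152) = 0.95 with θ tied to k this way. Start at k = 2, θ = 82.1: P(X<152) ≈ 0.552.
Too low — raise k to concentrate. Iterating converges to k ≈ 8.34.
Then θ = 82.1/(8.34−1) ≈ 11.2.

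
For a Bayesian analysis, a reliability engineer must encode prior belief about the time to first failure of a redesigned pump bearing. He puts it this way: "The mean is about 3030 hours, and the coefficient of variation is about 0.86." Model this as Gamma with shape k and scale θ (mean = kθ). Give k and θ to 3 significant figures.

For Gamma(k, scale θ): mean = kθ, variance = kθ², so CV = 1/√k.
CV = 0.86, hence k = 1/CV² = 1.35.
Then θ = mean/k = 3030/1.35 = 2240.

k ≈ 1.35, θ ≈ 2240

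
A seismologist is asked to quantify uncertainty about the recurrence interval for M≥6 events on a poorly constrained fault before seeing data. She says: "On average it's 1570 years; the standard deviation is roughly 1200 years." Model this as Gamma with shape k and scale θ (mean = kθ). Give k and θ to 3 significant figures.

For Gamma(k, scale θ): mean = kθ, variance = kθ², so CV = 1/√k.
CV = SD/mean = 1200/1570 = 0.7643, hence k = 1/CV² = 1.71.
Then θ = mean/k = 1570/1.71 = 917.

k ≈ 1.71, θ ≈ 917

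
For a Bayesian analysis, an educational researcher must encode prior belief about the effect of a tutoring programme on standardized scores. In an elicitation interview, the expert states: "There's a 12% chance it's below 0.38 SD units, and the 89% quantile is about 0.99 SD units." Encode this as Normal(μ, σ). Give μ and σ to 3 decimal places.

μ = 0.678, σ = 0.254

For Normal(μ,σ), the p-quantile is μ + z_p·σ. Here z_{0.12} = -1.175, z_{0.89} = 1.227.
So 0.38 = μ − 1.175σ and 0.99 = μ + 1.227σ.
Subtracting: σ = (0.99 − 0.38)/(1.227 − (-1.175)) = 0.254.
Then μ = 0.38 − (-1.175)·0.254 = 0.678.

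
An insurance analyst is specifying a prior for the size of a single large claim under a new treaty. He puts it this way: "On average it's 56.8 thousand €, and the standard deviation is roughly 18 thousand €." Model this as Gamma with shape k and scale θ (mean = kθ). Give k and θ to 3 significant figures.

For Gamma(k, scale θ): mean = kθ, variance = kθ², so CV = 1/√k.
CV = SD/mean = 18/56.8 = 0.3169, hence k = 1/CV² = 9.96.
Then θ = mean/k = 56.8/9.96 = 5.7.

k ≈ 9.96, θ ≈ 5.7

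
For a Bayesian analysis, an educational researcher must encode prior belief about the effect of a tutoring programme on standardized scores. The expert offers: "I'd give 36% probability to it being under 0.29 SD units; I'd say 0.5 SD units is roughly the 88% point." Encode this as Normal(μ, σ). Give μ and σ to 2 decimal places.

The p-quantile of Normal(μ,σ) is μ + z_p·σ, with z_{0.36} = -0.3585 and z_{0.88} = 1.175.
Eliminate σ: μ = (z₂·x₁ − z₁·x₂)/(z₂ − z₁) = (1.175·0.29 − (-0.3585)·0.5)/1.533 = 0.34.
Then σ = (x₂ − x₁)/(z₂ − z₁) = (0.5 − 0.29)/1.533 = 0.14.

μ = 0.34, σ = 0.14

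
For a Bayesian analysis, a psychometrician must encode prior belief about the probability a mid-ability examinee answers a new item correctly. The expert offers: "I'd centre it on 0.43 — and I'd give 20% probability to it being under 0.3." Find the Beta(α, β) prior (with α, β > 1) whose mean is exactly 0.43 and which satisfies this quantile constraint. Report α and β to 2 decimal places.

With mean 0.43 fixed, write α = 0.43s, β = 0.57s where s = α+β.
Need P(θ < 0.3) = 0.2 under Beta(0.43s, 0.57s). Normal approximation: (q−m)/√(m(1−m)/s) ≈ z_{0.2} = -0.842, so s ≈ 0.43·0.57·(-0.842)²/(0.3−0.43)² = 10.3.
At s = 10.3: P(θ<0.3) ≈ 0.203. Adjusting to match 0.2 gives s ≈ 10.55.
So α = 0.43·10.55 ≈ 4.54, β = 0.57·10.55 ≈ 6.01.

α ≈ 4.54, β ≈ 6.01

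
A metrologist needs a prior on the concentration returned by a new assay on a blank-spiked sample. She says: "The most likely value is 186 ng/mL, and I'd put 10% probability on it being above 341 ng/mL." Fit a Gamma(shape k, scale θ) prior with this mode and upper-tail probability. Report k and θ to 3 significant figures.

Gamma(k,θ) with k>1 has mode (k−1)θ, so θ = 186/(k−1).
Need P(X < 341) = 0.9 with θ tied to k this way. Start at k = 2, θ = 186: P(X<341) ≈ 0.547.
Too low — raise k to concentrate. Iterating converges to k ≈ 6.19.
Then θ = 186/(6.19−1) ≈ 35.8.

k ≈ 6.19, θ ≈ 35.8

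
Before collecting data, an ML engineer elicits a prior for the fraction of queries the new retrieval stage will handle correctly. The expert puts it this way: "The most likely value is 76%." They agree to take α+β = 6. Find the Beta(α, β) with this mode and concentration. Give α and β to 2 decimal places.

For α,β > 1 the Beta mode is (α−1)/(α+β−2). With α+β = 6, the mode is (α−1)/4.
Set (α−1)/4 = 0.76 → α = 1 + 0.76·4 = 4.04.
β = 6 − α = 1.96.

α = 4.04, β = 1.96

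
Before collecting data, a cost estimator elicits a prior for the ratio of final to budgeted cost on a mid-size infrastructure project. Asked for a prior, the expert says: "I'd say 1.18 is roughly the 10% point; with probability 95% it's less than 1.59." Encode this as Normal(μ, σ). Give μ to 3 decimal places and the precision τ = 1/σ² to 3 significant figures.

μ = 1.360, τ = 50.9

For Normal(μ,σ), the p-quantile is μ + z_p·σ. Here z_{0.1} = -1.282, z_{0.95} = 1.645.
So 1.18 = μ − 1.282σ and 1.59 = μ + 1.645σ.
Subtracting: σ = (1.59 − 1.18)/(1.645 − (-1.282)) = 0.140.
Then μ = 1.18 − (-1.282)·0.140 = 1.360.
Precision τ = 1/σ² = 1/0.1401² = 50.9.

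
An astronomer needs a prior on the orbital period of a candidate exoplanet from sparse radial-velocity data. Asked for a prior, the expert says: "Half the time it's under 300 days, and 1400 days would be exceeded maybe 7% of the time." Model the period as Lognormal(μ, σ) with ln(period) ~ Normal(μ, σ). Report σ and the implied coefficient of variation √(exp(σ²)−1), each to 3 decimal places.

σ ≈ 1.044, CV ≈ 1.405

If T ~ Lognormal(μ,σ) then ln T ~ Normal(μ,σ), so the p-quantile of ln T is μ + z_p·σ.
ln(300) = 5.704 and ln(1400) = 7.244; z_{0.5} = 0, z_{0.93} = 1.476.
σ = (7.244 − 5.704)/(1.476 − (0)) = 1.044.
μ = 5.704 − (0)·1.044 = 5.704.
CV = √(exp(σ²)−1) = √(exp(1.0895)−1) = 1.405.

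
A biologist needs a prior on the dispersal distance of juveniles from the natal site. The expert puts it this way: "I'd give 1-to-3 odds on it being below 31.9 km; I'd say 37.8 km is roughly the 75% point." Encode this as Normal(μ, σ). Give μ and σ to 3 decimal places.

μ = 34.850, σ = 4.374

For Normal(μ,σ), the p-quantile is μ + z_p·σ. Here z_{0.25} = -0.6745, z_{0.75} = 0.6745.
So 31.9 = μ − 0.6745σ and 37.8 = μ + 0.6745σ.
Subtracting: σ = (37.8 − 31.9)/(0.6745 − (-0.6745)) = 4.374.
Then μ = 31.9 − (-0.6745)·4.374 = 34.850.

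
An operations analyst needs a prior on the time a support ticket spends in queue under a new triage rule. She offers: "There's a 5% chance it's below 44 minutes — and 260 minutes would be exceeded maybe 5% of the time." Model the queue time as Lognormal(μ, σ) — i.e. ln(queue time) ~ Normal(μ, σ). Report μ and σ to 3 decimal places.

If T ~ Lognormal(μ,σ) then ln T ~ Normal(μ,σ), so the p-quantile of ln T is μ + z_p·σ.
ln(44) = 3.784 and ln(260) = 5.561; z_{0.05} = -1.645, z_{0.95} = 1.645.
σ = (5.561 − 3.784)/(1.645 − (-1.645)) = 0.540.
μ = 3.784 − (-1.645)·0.540 = 4.672.

μ ≈ 4.672, σ ≈ 0.540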